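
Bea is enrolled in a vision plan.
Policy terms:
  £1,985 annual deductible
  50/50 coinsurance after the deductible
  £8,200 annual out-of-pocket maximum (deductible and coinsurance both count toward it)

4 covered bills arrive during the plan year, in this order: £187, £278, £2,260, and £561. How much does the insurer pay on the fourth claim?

#1 (£187): entire amount goes to the deductible. Member pays £187; OOP now £187. Insurer: £187 − £187 = £0.
#2 (£278): entire amount goes to the deductible. Cost to member: £278. OOP to date £465. Plan pays £278 − £278 = £0.
#3 (£2,260): deductible takes £1,520, £740 remains; member's 50% is £370. Member pays £1,890; OOP now £2,355. Insurer: £2,260 − £1,890 = £370.
#4 (£561): 50% coinsurance on £561 = £280.50. Cost to member: £280.50. OOP to date £2,635.50. Insurer: £561 − £280.50 = £280.50.

£280.50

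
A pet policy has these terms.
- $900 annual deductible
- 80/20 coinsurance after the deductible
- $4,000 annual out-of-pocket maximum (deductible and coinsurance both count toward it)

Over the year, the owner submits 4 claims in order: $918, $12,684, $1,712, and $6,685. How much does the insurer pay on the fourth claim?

$6,467.80

Claim 1 ($918): $900 finishes the deductible; $18 goes to coinsurance; owner's 20% is $3.60. Owner pays $903.60; OOP now $903.60. Insurer: $918 − $903.60 = $14.40.
Claim 2 ($12,684): deductible met; 20% of $12,684 = $2,536.80. Owner pays $2,536.80; OOP now $3,440.40. Insurer: $12,684 − $2,536.80 = $10,147.20.
Claim 3 ($1,712): deductible met; 20% of $1,712 = $342.40. Owner owes $342.40 (running OOP $3,782.80). Insurer: $1,712 − $342.40 = $1,369.60.
Claim 4 ($6,685): deductible met; 20% of $6,685 = $1,337. That would push OOP to $5,119.80, over the $4,000 cap, so owner pays $4,000 − $3,782.80 = $217.20. Plan pays $6,685 − $217.20 = $6,467.80.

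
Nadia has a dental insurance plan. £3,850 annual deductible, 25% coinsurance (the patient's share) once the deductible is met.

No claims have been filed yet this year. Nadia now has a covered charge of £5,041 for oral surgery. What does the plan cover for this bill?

Deductible not yet touched, so the first £3,850 of the bill goes to the deductible.
After the £3,850 deductible portion, £5,041 − £3,850 = £1,191 is subject to coinsurance.
Patient's 25% share of £1,191 is £297.75.
So the patient owes £3,850 + £297.75 = £4,147.75.
Insurer pays the balance: £5,041 − £4,147.75 = £893.25.

£893.25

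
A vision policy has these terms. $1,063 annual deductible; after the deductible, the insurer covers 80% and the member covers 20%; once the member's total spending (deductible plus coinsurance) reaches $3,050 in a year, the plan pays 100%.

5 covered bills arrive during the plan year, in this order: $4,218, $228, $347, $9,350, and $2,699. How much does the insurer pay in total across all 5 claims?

$13,792

Bill 1, $4,218: deductible takes $1,063, $3,155 remains; 20% of $3,155 = $631. Cost to member: $1,694. OOP to date $1,694. Insurer: $4,218 − $1,694 = $2,524.
Bill 2, $228: deductible met; 20% of $228 = $45.60. Member pays $45.60; OOP now $1,739.60. Insurer: $228 − $45.60 = $182.40.
Bill 3, $347: deductible met; 20% of $347 = $69.40. Cost to member: $69.40. OOP to date $1,809. Plan pays $347 − $69.40 = $277.60.
Bill 4, $9,350: deductible met; 20% of $9,350 = $1,870. OOP would hit $3,679 > $3,050, so the cap limits the member to $3,050 − $1,809 = $1,241. Insurer: $9,350 − $1,241 = $8,109.
Bill 5, $2,699: deductible met; 20% of $2,699 = $539.80. OOP would hit $3,589.80 > $3,050, so the cap limits the member to $3,050 − $3,050 = $0. Insurer: $2,699 − $0 = $2,699.
Insurer total: $2,524 + $182.40 + $277.60 + $8,109 + $2,699 = $13,792.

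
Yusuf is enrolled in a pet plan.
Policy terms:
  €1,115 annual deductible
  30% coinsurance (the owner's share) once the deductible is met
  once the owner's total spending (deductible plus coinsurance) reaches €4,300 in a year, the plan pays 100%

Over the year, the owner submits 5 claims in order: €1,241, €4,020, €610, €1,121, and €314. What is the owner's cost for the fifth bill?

Claim 1 — €1,241: €1,115 to deductible, leaving €126; coinsurance €126 × 30% = €37.80. Cost to owner: €1,152.80. OOP to date €1,152.80.
Claim 2 — €4,020: deductible already satisfied, so owner's share is 30% × €4,020 = €1,206. Cost to owner: €1,206. OOP to date €2,358.80.
Claim 3 — €610: deductible met; 30% of €610 = €183. Owner pays €183; OOP now €2,541.80.
Claim 4 — €1,121: deductible met; 30% of €1,121 = €336.30. Owner owes €336.30 (running OOP €2,878.10).
Claim 5 — €314: deductible met; 30% of €314 = €94.20. Cost to owner: €94.20. OOP to date €2,972.30.

€94.20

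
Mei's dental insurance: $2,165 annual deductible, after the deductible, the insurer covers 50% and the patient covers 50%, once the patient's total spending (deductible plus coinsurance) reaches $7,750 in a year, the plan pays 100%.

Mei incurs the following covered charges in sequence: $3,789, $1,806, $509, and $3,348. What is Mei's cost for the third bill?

Claim 1 ($3,789): deductible takes $2,165, $1,624 remains; patient's 50% is $812. Patient owes $2,977 (running OOP $2,977).
Claim 2 ($1,806): deductible already satisfied, so patient's share is 50% × $1,806 = $903. Patient owes $903 (running OOP $3,880).
Claim 3 ($509): deductible met; 50% of $509 = $254.50. Patient pays $254.50; OOP now $4,134.50.

$254.50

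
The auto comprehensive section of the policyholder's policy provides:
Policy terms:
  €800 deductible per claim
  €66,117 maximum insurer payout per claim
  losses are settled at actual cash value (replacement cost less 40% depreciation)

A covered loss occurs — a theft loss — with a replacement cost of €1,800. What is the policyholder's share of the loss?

At 40% depreciation, ACV = €1,800 − €720 = €1,080.
Less the €800 deductible: €1,080 − €800 = €280.
€280 ≤ €66,117, so the limit doesn't bind; insurer pays €280.
Out of pocket: €1,800 − €280 = €1,520.

€1,520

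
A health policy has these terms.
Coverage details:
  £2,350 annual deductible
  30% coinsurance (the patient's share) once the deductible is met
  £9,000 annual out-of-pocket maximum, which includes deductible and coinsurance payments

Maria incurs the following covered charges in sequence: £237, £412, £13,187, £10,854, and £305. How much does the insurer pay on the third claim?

Claim 1 — £237: all of it applies to the deductible. Patient pays £237; OOP now £237. Plan pays £237 − £237 = £0.
Claim 2 — £412: all of it applies to the deductible. Cost to patient: £412. OOP to date £649. Plan pays £412 − £412 = £0.
Claim 3 — £13,187: £1,701 to deductible, leaving £11,486; 30% of £11,486 = £3,445.80. Patient pays £5,146.80; OOP now £5,795.80. Plan pays £13,187 − £5,146.80 = £8,040.20.

£8,040.20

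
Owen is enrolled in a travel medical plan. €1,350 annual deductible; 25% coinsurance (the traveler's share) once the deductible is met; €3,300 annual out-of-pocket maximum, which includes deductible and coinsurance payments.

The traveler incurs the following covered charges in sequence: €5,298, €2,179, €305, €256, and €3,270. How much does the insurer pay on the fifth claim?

Claim 1 — €5,298: €1,350 to deductible, leaving €3,948; 25% of €3,948 = €987. Cost to traveler: €2,337. OOP to date €2,337. Insurer: €5,298 − €2,337 = €2,961.
Claim 2 — €2,179: deductible already satisfied, so traveler's share is 25% × €2,179 = €544.75. Traveler pays €544.75; OOP now €2,881.75. Plan pays €2,179 − €544.75 = €1,634.25.
Claim 3 — €305: deductible met; 25% of €305 = €76.25. Cost to traveler: €76.25. OOP to date €2,958. Plan pays €305 − €76.25 = €228.75.
Claim 4 — €256: deductible met; 25% of €256 = €64. Traveler pays €64; OOP now €3,022. Plan pays €256 − €64 = €192.
Claim 5 — €3,270: deductible already satisfied, so traveler's share is 25% × €3,270 = €817.50. That would push OOP to €3,839.50, over the €3,300 cap, so traveler pays €3,300 − €3,022 = €278. Plan pays €3,270 − €278 = €2,992.

€2,992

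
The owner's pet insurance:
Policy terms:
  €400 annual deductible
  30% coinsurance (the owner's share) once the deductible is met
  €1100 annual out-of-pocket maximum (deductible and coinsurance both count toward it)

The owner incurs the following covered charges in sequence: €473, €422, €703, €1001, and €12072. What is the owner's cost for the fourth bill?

€300.30

#1 (€473): €400 finishes the deductible; €73 goes to coinsurance; owner's 30% is €21.90. Cost to owner: €421.90. OOP to date €421.90.
#2 (€422): deductible met; 30% of €422 = €126.60. Owner owes €126.60 (running OOP €548.50).
#3 (€703): deductible met; 30% of €703 = €210.90. Owner owes €210.90 (running OOP €759.40).
#4 (€1001): 30% coinsurance on €1001 = €300.30. Owner owes €300.30 (running OOP €1059.70).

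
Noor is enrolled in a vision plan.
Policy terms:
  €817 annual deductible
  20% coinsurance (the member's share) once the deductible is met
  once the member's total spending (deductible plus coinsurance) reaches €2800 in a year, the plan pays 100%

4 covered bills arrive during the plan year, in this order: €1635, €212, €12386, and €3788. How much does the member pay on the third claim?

€1777

Claim 1 (€1635): €817 finishes the deductible; €818 goes to coinsurance; 20% of €818 = €163.60. Member owes €980.60 (running OOP €980.60).
Claim 2 (€212): deductible already satisfied, so member's share is 20% × €212 = €42.40. Cost to member: €42.40. OOP to date €1023.
Claim 3 (€12386): deductible already satisfied, so member's share is 20% × €12386 = €2477.20. OOP would hit €3500.20 > €2800, so the cap limits the member to €2800 − €1023 = €1777.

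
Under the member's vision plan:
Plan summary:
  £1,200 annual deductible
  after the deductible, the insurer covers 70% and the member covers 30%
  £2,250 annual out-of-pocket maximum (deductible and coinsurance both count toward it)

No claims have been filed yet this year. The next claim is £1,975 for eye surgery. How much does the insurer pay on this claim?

Deductible not yet touched, so the first £1,200 of the bill goes to the deductible.
After the £1,200 deductible portion, £1,975 − £1,200 = £775 is subject to coinsurance.
30% of £775 = £232.50 falls to the member.
So the member owes £1,200 + £232.50 = £1,432.50 before any cap.
Year-to-date out-of-pocket becomes £0 + £1,432.50 = £1,432.50, still under the £2,250 maximum, so no cap applies.
Insurer pays the balance: £1,975 − £1,432.50 = £542.50.

£542.50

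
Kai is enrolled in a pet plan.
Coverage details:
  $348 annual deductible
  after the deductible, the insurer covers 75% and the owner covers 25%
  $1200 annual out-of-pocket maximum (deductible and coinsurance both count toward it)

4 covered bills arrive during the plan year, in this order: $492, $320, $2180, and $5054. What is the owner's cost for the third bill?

$545

Bill 1, $492: $348 to deductible, leaving $144; owner's 25% is $36. Owner pays $384; OOP now $384.
Bill 2, $320: deductible already satisfied, so owner's share is 25% × $320 = $80. Owner pays $80; OOP now $464.
Bill 3, $2180: 25% coinsurance on $2180 = $545. Owner pays $545; OOP now $1009.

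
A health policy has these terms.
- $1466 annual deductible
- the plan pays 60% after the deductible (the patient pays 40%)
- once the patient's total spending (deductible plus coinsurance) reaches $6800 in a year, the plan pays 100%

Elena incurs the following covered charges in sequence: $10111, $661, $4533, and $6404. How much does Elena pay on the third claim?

$1611.60

#1 ($10111): $1466 finishes the deductible; $8645 goes to coinsurance; patient's 40% is $3458. Patient pays $4924; OOP now $4924.
#2 ($661): 40% coinsurance on $661 = $264.40. Cost to patient: $264.40. OOP to date $5188.40.
#3 ($4533): deductible met; 40% of $4533 = $1813.20. That would push OOP to $7001.60, over the $6800 cap, so patient pays $6800 − $5188.40 = $1611.60.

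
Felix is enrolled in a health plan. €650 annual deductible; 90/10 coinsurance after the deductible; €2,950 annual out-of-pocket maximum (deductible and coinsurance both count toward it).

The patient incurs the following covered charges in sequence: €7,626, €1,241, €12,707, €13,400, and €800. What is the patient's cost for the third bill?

#1 (€7,626): deductible takes €650, €6,976 remains; 10% of €6,976 = €697.60. Patient owes €1,347.60 (running OOP €1,347.60).
#2 (€1,241): deductible met; 10% of €1,241 = €124.10. Cost to patient: €124.10. OOP to date €1,471.70.
#3 (€12,707): deductible met; 10% of €12,707 = €1,270.70. Cost to patient: €1,270.70. OOP to date €2,742.40.

€1,270.70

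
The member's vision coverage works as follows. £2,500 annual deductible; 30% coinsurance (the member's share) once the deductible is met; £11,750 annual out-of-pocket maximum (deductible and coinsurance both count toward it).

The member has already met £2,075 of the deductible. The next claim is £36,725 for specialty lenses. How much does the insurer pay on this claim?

Deductible still to meet: £2,500 − £2,075 = £425.
After the £425 deductible portion, £36,725 − £425 = £36,300 is subject to coinsurance.
Coinsurance: £36,300 × 30% = £10,890.
That puts the member's cost at £425 + £10,890 = £11,315 before any cap.
That would bring total out-of-pocket to £13,390, past the £11,750 cap. The member is capped at £11,750 − £2,075 = £9,675 on this claim.
The plan picks up £36,725 − £9,675 = £27,050.

£27,050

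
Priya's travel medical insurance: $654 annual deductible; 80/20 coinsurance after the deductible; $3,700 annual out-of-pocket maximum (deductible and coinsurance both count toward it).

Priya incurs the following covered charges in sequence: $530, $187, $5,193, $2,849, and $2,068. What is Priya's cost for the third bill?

Bill 1, $530: entire amount goes to the deductible. Traveler pays $530; OOP now $530.
Bill 2, $187: $124 to deductible, leaving $63; 20% of $63 = $12.60. Traveler pays $136.60; OOP now $666.60.
Bill 3, $5,193: 20% coinsurance on $5,193 = $1,038.60. Traveler owes $1,038.60 (running OOP $1,705.20).

$1,038.60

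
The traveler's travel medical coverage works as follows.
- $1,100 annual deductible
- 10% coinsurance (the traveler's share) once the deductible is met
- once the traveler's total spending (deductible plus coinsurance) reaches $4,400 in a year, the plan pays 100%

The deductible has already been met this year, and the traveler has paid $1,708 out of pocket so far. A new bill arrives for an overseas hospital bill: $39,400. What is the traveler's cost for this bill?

With the deductible met, the entire $39,400 is subject to coinsurance.
Traveler's 10% share of $39,400 is $3,940.
That would bring total out-of-pocket to $5,648, past the $4,400 cap. The traveler is capped at $4,400 − $1,708 = $2,692 on this claim.

$2,692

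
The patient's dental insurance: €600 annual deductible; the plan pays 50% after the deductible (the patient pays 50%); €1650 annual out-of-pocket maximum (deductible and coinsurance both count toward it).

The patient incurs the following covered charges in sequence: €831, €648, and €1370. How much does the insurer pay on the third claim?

€759.50

#1 (€831): €600 finishes the deductible; €231 goes to coinsurance; patient's 50% is €115.50. Patient pays €715.50; OOP now €715.50. Plan pays €831 − €715.50 = €115.50.
#2 (€648): deductible met; 50% of €648 = €324. Patient pays €324; OOP now €1039.50. Plan pays €648 − €324 = €324.
#3 (€1370): deductible met; 50% of €1370 = €685. OOP would hit €1724.50 > €1650, so the cap limits the patient to €1650 − €1039.50 = €610.50. Insurer: €1370 − €610.50 = €759.50.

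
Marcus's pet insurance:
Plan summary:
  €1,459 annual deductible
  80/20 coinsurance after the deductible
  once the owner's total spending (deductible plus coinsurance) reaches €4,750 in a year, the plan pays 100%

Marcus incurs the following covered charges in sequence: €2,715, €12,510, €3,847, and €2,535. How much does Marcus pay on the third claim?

€537.80

Bill 1, €2,715: €1,459 to deductible, leaving €1,256; coinsurance €1,256 × 20% = €251.20. Owner pays €1,710.20; OOP now €1,710.20.
Bill 2, €12,510: deductible met; 20% of €12,510 = €2,502. Owner owes €2,502 (running OOP €4,212.20).
Bill 3, €3,847: deductible met; 20% of €3,847 = €769.40. Adding that to €4,212.20 gives €4,981.60, past the €4,750 cap; owner pays only €4,750 − €4,212.20 = €537.80.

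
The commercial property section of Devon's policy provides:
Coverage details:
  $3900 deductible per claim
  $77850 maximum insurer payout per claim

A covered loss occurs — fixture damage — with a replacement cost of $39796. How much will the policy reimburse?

$35896

After the deductible, $39796 − $3900 = $35896 remains.
That's under the $77850 cap, so the insurer reimburses the full $35896.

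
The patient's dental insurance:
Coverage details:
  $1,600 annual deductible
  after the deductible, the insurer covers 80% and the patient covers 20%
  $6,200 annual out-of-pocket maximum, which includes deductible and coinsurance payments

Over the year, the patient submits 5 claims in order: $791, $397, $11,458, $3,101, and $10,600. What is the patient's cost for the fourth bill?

#1 ($791): fully absorbed by the deductible. Cost to patient: $791. OOP to date $791.
#2 ($397): all of it applies to the deductible. Patient owes $397 (running OOP $1,188).
#3 ($11,458): $412 finishes the deductible; $11,046 goes to coinsurance; patient's 20% is $2,209.20. Patient pays $2,621.20; OOP now $3,809.20.
#4 ($3,101): deductible met; 20% of $3,101 = $620.20. Patient pays $620.20; OOP now $4,429.40.

$620.20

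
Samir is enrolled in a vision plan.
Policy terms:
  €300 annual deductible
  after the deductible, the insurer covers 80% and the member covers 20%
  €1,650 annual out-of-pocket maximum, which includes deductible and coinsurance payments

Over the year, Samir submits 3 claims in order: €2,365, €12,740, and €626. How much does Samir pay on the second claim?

Claim 1 (€2,365): €300 finishes the deductible; €2,065 goes to coinsurance; member's 20% is €413. Cost to member: €713. OOP to date €713.
Claim 2 (€12,740): deductible already satisfied, so member's share is 20% × €12,740 = €2,548. OOP would hit €3,261 > €1,650, so the cap limits the member to €1,650 − €713 = €937.

€937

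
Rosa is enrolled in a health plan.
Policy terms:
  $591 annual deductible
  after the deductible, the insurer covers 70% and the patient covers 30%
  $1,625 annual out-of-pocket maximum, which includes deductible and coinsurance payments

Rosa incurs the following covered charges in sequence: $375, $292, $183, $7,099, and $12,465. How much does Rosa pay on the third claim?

$54.90

Claim 1 — $375: fully absorbed by the deductible. Cost to patient: $375. OOP to date $375.
Claim 2 — $292: $216 finishes the deductible; $76 goes to coinsurance; 30% of $76 = $22.80. Patient pays $238.80; OOP now $613.80.
Claim 3 — $183: 30% coinsurance on $183 = $54.90. Cost to patient: $54.90. OOP to date $668.70.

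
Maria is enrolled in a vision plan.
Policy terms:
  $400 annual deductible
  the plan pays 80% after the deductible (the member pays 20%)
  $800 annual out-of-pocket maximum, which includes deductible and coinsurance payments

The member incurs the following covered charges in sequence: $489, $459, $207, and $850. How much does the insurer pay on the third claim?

Bill 1, $489: $400 to deductible, leaving $89; 20% of $89 = $17.80. Cost to member: $417.80. OOP to date $417.80. Plan pays $489 − $417.80 = $71.20.
Bill 2, $459: 20% coinsurance on $459 = $91.80. Member owes $91.80 (running OOP $509.60). Insurer: $459 − $91.80 = $367.20.
Bill 3, $207: 20% coinsurance on $207 = $41.40. Member pays $41.40; OOP now $551. Insurer: $207 − $41.40 = $165.60.

$165.60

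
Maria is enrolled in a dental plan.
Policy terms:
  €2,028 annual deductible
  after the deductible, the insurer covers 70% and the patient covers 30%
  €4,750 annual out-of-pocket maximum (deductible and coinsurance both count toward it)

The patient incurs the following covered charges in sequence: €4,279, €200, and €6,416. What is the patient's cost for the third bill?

€1,924.80

#1 (€4,279): €2,028 to deductible, leaving €2,251; coinsurance €2,251 × 30% = €675.30. Patient owes €2,703.30 (running OOP €2,703.30).
#2 (€200): 30% coinsurance on €200 = €60. Cost to patient: €60. OOP to date €2,763.30.
#3 (€6,416): 30% coinsurance on €6,416 = €1,924.80. Patient pays €1,924.80; OOP now €4,688.10.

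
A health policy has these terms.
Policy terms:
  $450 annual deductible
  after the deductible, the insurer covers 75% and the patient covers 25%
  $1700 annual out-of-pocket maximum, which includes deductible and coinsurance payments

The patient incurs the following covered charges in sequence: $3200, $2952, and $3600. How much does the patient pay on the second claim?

Bill 1, $3200: $450 to deductible, leaving $2750; patient's 25% is $687.50. Cost to patient: $1137.50. OOP to date $1137.50.
Bill 2, $2952: deductible already satisfied, so patient's share is 25% × $2952 = $738. OOP would hit $1875.50 > $1700, so the cap limits the patient to $1700 − $1137.50 = $562.50.

$562.50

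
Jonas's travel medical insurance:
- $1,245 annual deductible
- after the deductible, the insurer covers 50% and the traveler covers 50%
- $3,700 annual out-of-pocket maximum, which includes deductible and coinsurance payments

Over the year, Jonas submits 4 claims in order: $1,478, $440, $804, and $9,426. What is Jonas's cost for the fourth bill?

$1,716.50

Claim 1 — $1,478: $1,245 finishes the deductible; $233 goes to coinsurance; traveler's 50% is $116.50. Cost to traveler: $1,361.50. OOP to date $1,361.50.
Claim 2 — $440: 50% coinsurance on $440 = $220. Traveler pays $220; OOP now $1,581.50.
Claim 3 — $804: deductible already satisfied, so traveler's share is 50% × $804 = $402. Traveler owes $402 (running OOP $1,983.50).
Claim 4 — $9,426: deductible already satisfied, so traveler's share is 50% × $9,426 = $4,713. That would push OOP to $6,696.50, over the $3,700 cap, so traveler pays $3,700 − $1,983.50 = $1,716.50.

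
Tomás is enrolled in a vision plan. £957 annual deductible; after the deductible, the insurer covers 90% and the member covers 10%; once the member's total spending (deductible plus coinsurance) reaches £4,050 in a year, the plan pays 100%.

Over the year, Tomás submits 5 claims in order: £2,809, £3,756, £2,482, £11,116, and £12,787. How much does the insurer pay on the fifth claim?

£11,614.60

#1 (£2,809): £957 to deductible, leaving £1,852; member's 10% is £185.20. Member owes £1,142.20 (running OOP £1,142.20). Plan pays £2,809 − £1,142.20 = £1,666.80.
#2 (£3,756): 10% coinsurance on £3,756 = £375.60. Cost to member: £375.60. OOP to date £1,517.80. Plan pays £3,756 − £375.60 = £3,380.40.
#3 (£2,482): deductible met; 10% of £2,482 = £248.20. Member pays £248.20; OOP now £1,766. Insurer: £2,482 − £248.20 = £2,233.80.
#4 (£11,116): deductible met; 10% of £11,116 = £1,111.60. Member pays £1,111.60; OOP now £2,877.60. Insurer: £11,116 − £1,111.60 = £10,004.40.
#5 (£12,787): deductible already satisfied, so member's share is 10% × £12,787 = £1,278.70. OOP would hit £4,156.30 > £4,050, so the cap limits the member to £4,050 − £2,877.60 = £1,172.40. Insurer: £12,787 − £1,172.40 = £11,614.60.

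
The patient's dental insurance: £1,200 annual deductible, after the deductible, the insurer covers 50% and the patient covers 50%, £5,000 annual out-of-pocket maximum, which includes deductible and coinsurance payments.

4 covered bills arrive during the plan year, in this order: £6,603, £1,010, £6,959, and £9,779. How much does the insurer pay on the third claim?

£6,365.50

Bill 1, £6,603: £1,200 finishes the deductible; £5,403 goes to coinsurance; 50% of £5,403 = £2,701.50. Patient pays £3,901.50; OOP now £3,901.50. Insurer: £6,603 − £3,901.50 = £2,701.50.
Bill 2, £1,010: 50% coinsurance on £1,010 = £505. Patient pays £505; OOP now £4,406.50. Plan pays £1,010 − £505 = £505.
Bill 3, £6,959: deductible already satisfied, so patient's share is 50% × £6,959 = £3,479.50. That would push OOP to £7,886, over the £5,000 cap, so patient pays £5,000 − £4,406.50 = £593.50. Insurer: £6,959 − £593.50 = £6,365.50.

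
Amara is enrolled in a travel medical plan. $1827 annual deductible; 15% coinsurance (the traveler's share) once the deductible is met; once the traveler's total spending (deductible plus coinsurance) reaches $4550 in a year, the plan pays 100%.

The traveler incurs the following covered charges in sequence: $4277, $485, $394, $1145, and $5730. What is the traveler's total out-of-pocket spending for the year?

Claim 1 ($4277): $1827 to deductible, leaving $2450; coinsurance $2450 × 15% = $367.50. Cost to traveler: $2194.50. OOP to date $2194.50.
Claim 2 ($485): deductible met; 15% of $485 = $72.75. Traveler owes $72.75 (running OOP $2267.25).
Claim 3 ($394): deductible already satisfied, so traveler's share is 15% × $394 = $59.10. Traveler pays $59.10; OOP now $2326.35.
Claim 4 ($1145): deductible already satisfied, so traveler's share is 15% × $1145 = $171.75. Cost to traveler: $171.75. OOP to date $2498.10.
Claim 5 ($5730): 15% coinsurance on $5730 = $859.50. Cost to traveler: $859.50. OOP to date $3357.60.
Total paid by the traveler: $2194.50 + $72.75 + $59.10 + $171.75 + $859.50 = $3357.60.

$3357.60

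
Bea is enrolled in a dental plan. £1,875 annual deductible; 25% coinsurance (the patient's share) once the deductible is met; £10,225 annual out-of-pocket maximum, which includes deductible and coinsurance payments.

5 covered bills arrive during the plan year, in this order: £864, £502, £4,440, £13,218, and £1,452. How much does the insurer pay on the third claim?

£2,948.25

Claim 1 — £864: fully absorbed by the deductible. Cost to patient: £864. OOP to date £864. Plan pays £864 − £864 = £0.
Claim 2 — £502: fully absorbed by the deductible. Patient pays £502; OOP now £1,366. Plan pays £502 − £502 = £0.
Claim 3 — £4,440: £509 finishes the deductible; £3,931 goes to coinsurance; coinsurance £3,931 × 25% = £982.75. Patient pays £1,491.75; OOP now £2,857.75. Insurer: £4,440 − £1,491.75 = £2,948.25.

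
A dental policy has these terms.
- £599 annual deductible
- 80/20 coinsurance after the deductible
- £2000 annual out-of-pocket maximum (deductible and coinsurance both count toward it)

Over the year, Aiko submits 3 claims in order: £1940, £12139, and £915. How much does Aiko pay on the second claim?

Claim 1 (£1940): £599 to deductible, leaving £1341; coinsurance £1341 × 20% = £268.20. Patient pays £867.20; OOP now £867.20.
Claim 2 (£12139): deductible met; 20% of £12139 = £2427.80. That would push OOP to £3295, over the £2000 cap, so patient pays £2000 − £867.20 = £1132.80.

£1132.80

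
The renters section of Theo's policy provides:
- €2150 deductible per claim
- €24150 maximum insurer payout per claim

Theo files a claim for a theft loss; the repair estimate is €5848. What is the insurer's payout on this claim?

€3698

After the deductible, €5848 − €2150 = €3698 remains.
€3698 is within the €24150 limit, so the insurer pays €3698.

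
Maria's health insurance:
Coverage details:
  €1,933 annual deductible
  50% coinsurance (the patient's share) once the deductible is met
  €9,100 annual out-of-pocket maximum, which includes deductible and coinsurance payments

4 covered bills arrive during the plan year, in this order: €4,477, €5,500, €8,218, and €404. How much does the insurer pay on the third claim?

€5,073

Bill 1, €4,477: €1,933 finishes the deductible; €2,544 goes to coinsurance; patient's 50% is €1,272. Cost to patient: €3,205. OOP to date €3,205. Insurer: €4,477 − €3,205 = €1,272.
Bill 2, €5,500: deductible already satisfied, so patient's share is 50% × €5,500 = €2,750. Patient pays €2,750; OOP now €5,955. Insurer: €5,500 − €2,750 = €2,750.
Bill 3, €8,218: deductible already satisfied, so patient's share is 50% × €8,218 = €4,109. OOP would hit €10,064 > €9,100, so the cap limits the patient to €9,100 − €5,955 = €3,145. Insurer: €8,218 − €3,145 = €5,073.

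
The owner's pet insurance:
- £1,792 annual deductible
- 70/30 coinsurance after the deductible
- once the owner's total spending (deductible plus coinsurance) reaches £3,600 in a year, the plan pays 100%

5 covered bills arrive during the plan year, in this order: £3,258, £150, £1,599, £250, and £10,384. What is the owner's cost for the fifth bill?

£768.50

#1 (£3,258): deductible takes £1,792, £1,466 remains; owner's 30% is £439.80. Owner pays £2,231.80; OOP now £2,231.80.
#2 (£150): deductible already satisfied, so owner's share is 30% × £150 = £45. Owner owes £45 (running OOP £2,276.80).
#3 (£1,599): 30% coinsurance on £1,599 = £479.70. Owner pays £479.70; OOP now £2,756.50.
#4 (£250): deductible met; 30% of £250 = £75. Owner owes £75 (running OOP £2,831.50).
#5 (£10,384): deductible met; 30% of £10,384 = £3,115.20. OOP would hit £5,946.70 > £3,600, so the cap limits the owner to £3,600 − £2,831.50 = £768.50.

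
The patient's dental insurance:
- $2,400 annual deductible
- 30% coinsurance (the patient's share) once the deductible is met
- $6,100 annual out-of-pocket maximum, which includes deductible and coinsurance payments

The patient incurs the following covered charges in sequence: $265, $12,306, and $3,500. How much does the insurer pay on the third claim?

#1 ($265): all of it applies to the deductible. Patient owes $265 (running OOP $265). Insurer: $265 − $265 = $0.
#2 ($12,306): deductible takes $2,135, $10,171 remains; 30% of $10,171 = $3,051.30. Cost to patient: $5,186.30. OOP to date $5,451.30. Plan pays $12,306 − $5,186.30 = $7,119.70.
#3 ($3,500): deductible met; 30% of $3,500 = $1,050. OOP would hit $6,501.30 > $6,100, so the cap limits the patient to $6,100 − $5,451.30 = $648.70. Plan pays $3,500 − $648.70 = $2,851.30.

$2,851.30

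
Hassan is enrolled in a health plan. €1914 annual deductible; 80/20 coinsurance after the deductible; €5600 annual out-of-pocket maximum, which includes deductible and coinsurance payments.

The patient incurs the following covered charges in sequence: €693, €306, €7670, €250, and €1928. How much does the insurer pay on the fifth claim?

€1542.40

Bill 1, €693: all of it applies to the deductible. Patient pays €693; OOP now €693. Plan pays €693 − €693 = €0.
Bill 2, €306: entire amount goes to the deductible. Patient owes €306 (running OOP €999). Insurer: €306 − €306 = €0.
Bill 3, €7670: €915 to deductible, leaving €6755; patient's 20% is €1351. Cost to patient: €2266. OOP to date €3265. Plan pays €7670 − €2266 = €5404.
Bill 4, €250: deductible already satisfied, so patient's share is 20% × €250 = €50. Patient pays €50; OOP now €3315. Insurer: €250 − €50 = €200.
Bill 5, €1928: deductible already satisfied, so patient's share is 20% × €1928 = €385.60. Cost to patient: €385.60. OOP to date €3700.60. Plan pays €1928 − €385.60 = €1542.40.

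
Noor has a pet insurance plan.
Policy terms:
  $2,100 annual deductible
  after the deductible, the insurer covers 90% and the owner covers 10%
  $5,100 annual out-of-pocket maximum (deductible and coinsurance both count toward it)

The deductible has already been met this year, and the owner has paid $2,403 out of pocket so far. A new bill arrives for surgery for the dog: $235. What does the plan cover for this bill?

$211.50

The deductible is already satisfied, so the full bill goes to coinsurance.
Coinsurance: $235 × 10% = $23.50.
Total out-of-pocket so far would be $2,403 + $23.50 = $2,426.50, below the $5,100 cap — no reduction.
The insurer covers the remainder: $235 − $23.50 = $211.50.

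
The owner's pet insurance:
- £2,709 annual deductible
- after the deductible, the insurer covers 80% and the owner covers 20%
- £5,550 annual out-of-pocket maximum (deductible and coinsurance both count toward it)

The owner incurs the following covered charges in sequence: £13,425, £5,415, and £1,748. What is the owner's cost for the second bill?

£697.80

Bill 1, £13,425: £2,709 to deductible, leaving £10,716; coinsurance £10,716 × 20% = £2,143.20. Owner owes £4,852.20 (running OOP £4,852.20).
Bill 2, £5,415: 20% coinsurance on £5,415 = £1,083. OOP would hit £5,935.20 > £5,550, so the cap limits the owner to £5,550 − £4,852.20 = £697.80.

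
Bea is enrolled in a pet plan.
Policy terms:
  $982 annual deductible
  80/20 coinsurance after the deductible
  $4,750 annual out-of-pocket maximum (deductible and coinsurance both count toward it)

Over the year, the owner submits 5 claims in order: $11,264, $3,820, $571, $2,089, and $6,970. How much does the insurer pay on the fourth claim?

$1,671.20

Bill 1, $11,264: $982 finishes the deductible; $10,282 goes to coinsurance; owner's 20% is $2,056.40. Owner pays $3,038.40; OOP now $3,038.40. Plan pays $11,264 − $3,038.40 = $8,225.60.
Bill 2, $3,820: 20% coinsurance on $3,820 = $764. Owner pays $764; OOP now $3,802.40. Insurer: $3,820 − $764 = $3,056.
Bill 3, $571: deductible met; 20% of $571 = $114.20. Owner owes $114.20 (running OOP $3,916.60). Insurer: $571 − $114.20 = $456.80.
Bill 4, $2,089: deductible already satisfied, so owner's share is 20% × $2,089 = $417.80. Cost to owner: $417.80. OOP to date $4,334.40. Plan pays $2,089 − $417.80 = $1,671.20.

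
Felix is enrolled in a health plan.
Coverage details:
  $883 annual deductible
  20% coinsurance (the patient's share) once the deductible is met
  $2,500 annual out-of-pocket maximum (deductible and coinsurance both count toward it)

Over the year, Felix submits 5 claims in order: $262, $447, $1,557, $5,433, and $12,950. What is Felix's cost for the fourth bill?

Claim 1 — $262: all of it applies to the deductible. Cost to patient: $262. OOP to date $262.
Claim 2 — $447: fully absorbed by the deductible. Patient owes $447 (running OOP $709).
Claim 3 — $1,557: $174 finishes the deductible; $1,383 goes to coinsurance; 20% of $1,383 = $276.60. Patient pays $450.60; OOP now $1,159.60.
Claim 4 — $5,433: deductible met; 20% of $5,433 = $1,086.60. Patient owes $1,086.60 (running OOP $2,246.20).

$1,086.60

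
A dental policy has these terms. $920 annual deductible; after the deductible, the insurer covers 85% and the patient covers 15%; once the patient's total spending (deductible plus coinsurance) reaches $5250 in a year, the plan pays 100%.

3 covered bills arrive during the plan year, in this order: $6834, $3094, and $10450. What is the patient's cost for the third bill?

#1 ($6834): deductible takes $920, $5914 remains; coinsurance $5914 × 15% = $887.10. Patient pays $1807.10; OOP now $1807.10.
#2 ($3094): 15% coinsurance on $3094 = $464.10. Cost to patient: $464.10. OOP to date $2271.20.
#3 ($10450): deductible met; 15% of $10450 = $1567.50. Patient pays $1567.50; OOP now $3838.70.

$1567.50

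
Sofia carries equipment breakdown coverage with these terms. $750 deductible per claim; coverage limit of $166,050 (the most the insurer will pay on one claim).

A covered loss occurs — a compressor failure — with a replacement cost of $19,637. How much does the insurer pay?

$18,887

Less the $750 deductible: $19,637 − $750 = $18,887.
$18,887 is within the $166,050 limit, so the insurer pays $18,887.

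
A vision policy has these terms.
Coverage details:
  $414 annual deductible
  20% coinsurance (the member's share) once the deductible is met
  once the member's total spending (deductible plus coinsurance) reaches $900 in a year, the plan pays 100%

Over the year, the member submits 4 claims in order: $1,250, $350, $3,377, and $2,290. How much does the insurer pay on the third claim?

$3,128.20

Bill 1, $1,250: $414 finishes the deductible; $836 goes to coinsurance; 20% of $836 = $167.20. Member owes $581.20 (running OOP $581.20). Insurer: $1,250 − $581.20 = $668.80.
Bill 2, $350: deductible already satisfied, so member's share is 20% × $350 = $70. Member owes $70 (running OOP $651.20). Insurer: $350 − $70 = $280.
Bill 3, $3,377: 20% coinsurance on $3,377 = $675.40. Adding that to $651.20 gives $1,326.60, past the $900 cap; member pays only $900 − $651.20 = $248.80. Plan pays $3,377 − $248.80 = $3,128.20.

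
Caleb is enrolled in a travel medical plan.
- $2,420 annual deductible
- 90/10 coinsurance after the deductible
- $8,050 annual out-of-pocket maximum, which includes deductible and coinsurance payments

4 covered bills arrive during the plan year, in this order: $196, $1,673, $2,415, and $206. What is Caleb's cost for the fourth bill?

$20.60

Claim 1 ($196): fully absorbed by the deductible. Traveler pays $196; OOP now $196.
Claim 2 ($1,673): fully absorbed by the deductible. Cost to traveler: $1,673. OOP to date $1,869.
Claim 3 ($2,415): deductible takes $551, $1,864 remains; coinsurance $1,864 × 10% = $186.40. Traveler pays $737.40; OOP now $2,606.40.
Claim 4 ($206): deductible already satisfied, so traveler's share is 10% × $206 = $20.60. Cost to traveler: $20.60. OOP to date $2,627.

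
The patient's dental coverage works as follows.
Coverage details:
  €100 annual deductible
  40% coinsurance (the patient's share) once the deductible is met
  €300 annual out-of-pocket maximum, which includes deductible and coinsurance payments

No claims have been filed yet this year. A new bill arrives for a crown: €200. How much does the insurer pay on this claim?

The full €100 deductible is still open; €100 of this bill applies to it.
After the €100 deductible portion, €200 − €100 = €100 is subject to coinsurance.
Coinsurance: €100 × 40% = €40.
So the patient owes €100 + €40 = €140 before any cap.
Cumulative spending €0 + €140 = €140 stays under the €300 maximum.
The insurer covers the remainder: €200 − €140 = €60.

€60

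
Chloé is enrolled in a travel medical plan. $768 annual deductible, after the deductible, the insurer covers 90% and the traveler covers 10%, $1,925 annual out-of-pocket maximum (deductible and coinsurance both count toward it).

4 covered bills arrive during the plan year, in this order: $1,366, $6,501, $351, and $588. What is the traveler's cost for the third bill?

$35.10

#1 ($1,366): $768 finishes the deductible; $598 goes to coinsurance; 10% of $598 = $59.80. Cost to traveler: $827.80. OOP to date $827.80.
#2 ($6,501): 10% coinsurance on $6,501 = $650.10. Traveler owes $650.10 (running OOP $1,477.90).
#3 ($351): 10% coinsurance on $351 = $35.10. Cost to traveler: $35.10. OOP to date $1,513.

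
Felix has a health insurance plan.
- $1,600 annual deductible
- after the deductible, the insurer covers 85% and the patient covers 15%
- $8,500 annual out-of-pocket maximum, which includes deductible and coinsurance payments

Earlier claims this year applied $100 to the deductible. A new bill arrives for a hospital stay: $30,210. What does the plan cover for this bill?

Deductible still to meet: $1,600 − $100 = $1,500.
The remaining $28,710 (= $30,210 − $1,500) moves to coinsurance.
15% of $28,710 = $4,306.50 falls to the patient.
So the patient owes $1,500 + $4,306.50 = $5,806.50 before any cap.
Cumulative spending $100 + $5,806.50 = $5,906.50 stays under the $8,500 maximum.
The insurer covers the remainder: $30,210 − $5,806.50 = $24,403.50.

$24,403.50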